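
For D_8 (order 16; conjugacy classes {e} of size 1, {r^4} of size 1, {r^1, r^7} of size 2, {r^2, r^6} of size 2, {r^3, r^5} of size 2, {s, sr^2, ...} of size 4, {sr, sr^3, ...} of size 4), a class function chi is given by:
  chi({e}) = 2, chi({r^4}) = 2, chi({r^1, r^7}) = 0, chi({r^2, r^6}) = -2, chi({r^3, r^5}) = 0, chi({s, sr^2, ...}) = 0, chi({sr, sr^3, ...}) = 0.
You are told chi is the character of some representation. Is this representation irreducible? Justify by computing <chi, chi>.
Irreducible: <chi, chi> = 1.

Argument: <chi, chi> = (1/|G|) sum_C |C| * |chi(C)|^2 = (1/16)[1*|2|^2 + 1*|2|^2 + 2*|0|^2 + 2*|-2|^2 + 2*|0|^2 + 4*|0|^2 + 4*|0|^2]
  = (1/16)[(4) + (4) + (0) + (8) + (0) + (0) + (0)] = 16/16 = 1.
A character is irreducible iff <chi, chi> = 1, so this representation is irreducible.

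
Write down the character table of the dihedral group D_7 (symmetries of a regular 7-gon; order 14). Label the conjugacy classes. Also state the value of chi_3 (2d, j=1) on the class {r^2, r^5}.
Conjugacy classes: {e} of size 1, {r^1, r^6} of size 2, {r^2, r^5} of size 2, {r^3, r^4} of size 2, {s, sr, ..., sr^6} of size 7.
Character table:
  irrep \ class              {e} (size 1)  {r^1, r^6} (size 2)  {r^2, r^5} (size 2)  {r^3, r^4} (size 2)  {s, sr, ..., sr^6} (size 7)
  chi_1 (triv)               1             1                    1                    1                    1                          
  chi_2 (sign: r->1, s->-1)  1             1                    1                    1                    -1                         
  chi_3 (2d, j=1)            2             2*cos(2*pi/7)        -2*cos(3*pi/7)       -2*cos(pi/7)         0                          
  chi_4 (2d, j=2)            2             -2*cos(3*pi/7)       -2*cos(pi/7)         2*cos(2*pi/7)        0                          
  chi_5 (2d, j=3)            2             -2*cos(pi/7)         2*cos(2*pi/7)        -2*cos(3*pi/7)       0                          

Spot check: chi_3 (2d, j=1) on {r^2, r^5} = -2*cos(3*pi/7).

Details: D_7 has order 2*7 = 14 with 5 conjugacy classes, hence 5 irreducibles. Sum of squared dims 1 + 1 + 4 + 4 + 4 = 14 = |G|. Linear characters come from the abelianisation; the 2-dimensional irreps have character r^k -> 2*cos(2*pi*j*k/7), reflections -> 0.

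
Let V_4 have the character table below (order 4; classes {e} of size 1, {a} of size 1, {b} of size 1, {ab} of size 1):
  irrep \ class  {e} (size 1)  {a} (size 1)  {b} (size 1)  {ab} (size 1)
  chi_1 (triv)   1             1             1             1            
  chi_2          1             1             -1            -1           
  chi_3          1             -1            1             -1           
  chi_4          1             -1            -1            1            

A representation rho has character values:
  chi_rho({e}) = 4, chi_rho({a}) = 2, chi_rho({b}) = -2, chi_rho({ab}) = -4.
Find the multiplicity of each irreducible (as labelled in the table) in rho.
Multiplicities: chi_1: 0, chi_2: 3, chi_3: 1, chi_4: 0.

Reasoning: Use <chi_rho, chi> = (1/|G|) sum_C |C| * chi_rho(C) * conj(chi(C)) with |G| = 4 for each irreducible chi in the table:
  <chi_rho, chi_1> = (1/4)[1*(4)*conj(1) + 1*(2)*conj(1) + 1*(-2)*conj(1) + 1*(-4)*conj(1)]
      = (1/4)[(4) + (2) + (-2) + (-4)] = 0/4 = 0
  <chi_rho, chi_2> = (1/4)[1*(4)*conj(1) + 1*(2)*conj(1) + 1*(-2)*conj(-1) + 1*(-4)*conj(-1)]
      = (1/4)[(4) + (2) + (2) + (4)] = 12/4 = 3
  <chi_rho, chi_3> = (1/4)[1*(4)*conj(1) + 1*(2)*conj(-1) + 1*(-2)*conj(1) + 1*(-4)*conj(-1)]
      = (1/4)[(4) + (-2) + (-2) + (4)] = 4/4 = 1
  <chi_rho, chi_4> = (1/4)[1*(4)*conj(1) + 1*(2)*conj(-1) + 1*(-2)*conj(-1) + 1*(-4)*conj(1)]
      = (1/4)[(4) + (-2) + (2) + (-4)] = 0/4 = 0
Dimension check: dim(rho) = sum (mult * dim) = 0*1 + 3*1 + 1*1 + 0*1 = 4 = chi_rho(e) = 4.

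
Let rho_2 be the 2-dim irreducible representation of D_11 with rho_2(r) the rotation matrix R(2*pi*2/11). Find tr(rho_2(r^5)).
chi_{rho_2}(r^5) = 2*cos(2*pi*2*5/11) = 2*cos(2*pi/11)

Solution. rho_2(r^5) is rotation by angle 2*pi*2*5/11, whose trace is 2*cos(2*pi*2*5/11) = 2*cos(2*pi/11).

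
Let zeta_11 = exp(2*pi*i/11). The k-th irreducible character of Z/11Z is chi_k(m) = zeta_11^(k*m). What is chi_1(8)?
chi_1(8) = zeta_11^8 = exp(-6*I*pi/11)

Proof sketch: chi_1(8) = zeta_11^(1*8) = zeta_11^8. Since zeta_11^11 = 1, this equals zeta_11^8 = exp(2*pi*i*8/11) = exp(-6*I*pi/11).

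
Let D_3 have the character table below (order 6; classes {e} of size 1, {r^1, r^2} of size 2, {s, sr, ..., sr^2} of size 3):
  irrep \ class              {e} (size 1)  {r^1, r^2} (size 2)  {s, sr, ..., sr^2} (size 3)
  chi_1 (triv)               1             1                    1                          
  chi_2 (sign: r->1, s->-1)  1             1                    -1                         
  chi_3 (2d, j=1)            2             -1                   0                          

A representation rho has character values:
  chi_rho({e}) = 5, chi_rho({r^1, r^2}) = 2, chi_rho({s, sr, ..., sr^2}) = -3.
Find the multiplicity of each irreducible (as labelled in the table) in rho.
Multiplicities: chi_1: 0, chi_2: 3, chi_3: 1.

Argument: Use <chi_rho, chi> = (1/|G|) sum_C |C| * chi_rho(C) * conj(chi(C)) with |G| = 6 for each irreducible chi in the table:
  <chi_rho, chi_1> = (1/6)[1*(5)*conj(1) + 2*(2)*conj(1) + 3*(-3)*conj(1)]
      = (1/6)[(5) + (4) + (-9)] = 0/6 = 0
  <chi_rho, chi_2> = (1/6)[1*(5)*conj(1) + 2*(2)*conj(1) + 3*(-3)*conj(-1)]
      = (1/6)[(5) + (4) + (9)] = 18/6 = 3
  <chi_rho, chi_3> = (1/6)[1*(5)*conj(2) + 2*(2)*conj(-1) + 3*(-3)*conj(0)]
      = (1/6)[(10) + (-4) + (0)] = 6/6 = 1
Dimension check: dim(rho) = sum (mult * dim) = 0*1 + 3*1 + 1*2 = 5 = chi_rho(e) = 5.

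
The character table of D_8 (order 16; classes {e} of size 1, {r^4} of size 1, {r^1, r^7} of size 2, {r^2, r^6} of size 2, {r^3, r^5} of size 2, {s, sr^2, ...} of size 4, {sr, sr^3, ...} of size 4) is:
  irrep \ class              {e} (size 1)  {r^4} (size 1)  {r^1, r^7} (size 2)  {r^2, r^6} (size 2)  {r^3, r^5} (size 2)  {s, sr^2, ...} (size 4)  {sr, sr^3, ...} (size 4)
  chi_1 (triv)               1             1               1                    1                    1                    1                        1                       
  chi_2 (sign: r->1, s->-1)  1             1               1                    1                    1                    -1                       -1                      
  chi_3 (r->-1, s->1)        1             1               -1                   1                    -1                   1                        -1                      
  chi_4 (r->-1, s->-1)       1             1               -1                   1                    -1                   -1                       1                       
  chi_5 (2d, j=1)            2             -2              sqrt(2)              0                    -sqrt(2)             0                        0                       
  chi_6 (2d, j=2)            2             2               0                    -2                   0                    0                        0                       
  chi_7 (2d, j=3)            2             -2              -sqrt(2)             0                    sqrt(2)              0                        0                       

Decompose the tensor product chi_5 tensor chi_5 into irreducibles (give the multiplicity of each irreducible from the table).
chi_5 tensor chi_5 = chi_1 + chi_2 + chi_6 (all other irreducibles have multiplicity 0).

Why: The character of a tensor product is the pointwise product (chi_5 * chi_5)(C) = chi_5(C) * chi_5(C):
  {e}: (2)*(2), {r^4}: (-2)*(-2), {r^1, r^7}: (sqrt(2))*(sqrt(2)), {r^2, r^6}: (0)*(0), {r^3, r^5}: (-sqrt(2))*(-sqrt(2)), {s, sr^2, ...}: (0)*(0), {sr, sr^3, ...}: (0)*(0)
so (chi_5 * chi_5) takes values
  {e} -> 4, {r^4} -> 4, {r^1, r^7} -> 2, {r^2, r^6} -> 0, {r^3, r^5} -> 2, {s, sr^2, ...} -> 0, {sr, sr^3, ...} -> 0.
Now take the inner product of this character with each irreducible chi from the table, <chi_5*chi_5, chi> = (1/16) sum_C |C| (chi_5*chi_5)(C) conj(chi(C)):
  <chi_5*chi_5, chi_1> = (1/16)[1*(4)*conj(1) + 1*(4)*conj(1) + 2*(2)*conj(1) + 2*(0)*conj(1) + 2*(2)*conj(1) + 4*(0)*conj(1) + 4*(0)*conj(1)]
      = (1/16)[(4) + (4) + (4) + (0) + (4) + (0) + (0)] = 16/16 = 1
  <chi_5*chi_5, chi_2> = (1/16)[1*(4)*conj(1) + 1*(4)*conj(1) + 2*(2)*conj(1) + 2*(0)*conj(1) + 2*(2)*conj(1) + 4*(0)*conj(-1) + 4*(0)*conj(-1)]
      = (1/16)[(4) + (4) + (4) + (0) + (4) + (0) + (0)] = 16/16 = 1
  <chi_5*chi_5, chi_3> = (1/16)[1*(4)*conj(1) + 1*(4)*conj(1) + 2*(2)*conj(-1) + 2*(0)*conj(1) + 2*(2)*conj(-1) + 4*(0)*conj(1) + 4*(0)*conj(-1)]
      = (1/16)[(4) + (4) + (-4) + (0) + (-4) + (0) + (0)] = 0/16 = 0
  <chi_5*chi_5, chi_4> = (1/16)[1*(4)*conj(1) + 1*(4)*conj(1) + 2*(2)*conj(-1) + 2*(0)*conj(1) + 2*(2)*conj(-1) + 4*(0)*conj(-1) + 4*(0)*conj(1)]
      = (1/16)[(4) + (4) + (-4) + (0) + (-4) + (0) + (0)] = 0/16 = 0
  <chi_5*chi_5, chi_5> = (1/16)[1*(4)*conj(2) + 1*(4)*conj(-2) + 2*(2)*conj(sqrt(2)) + 2*(0)*conj(0) + 2*(2)*conj(-sqrt(2)) + 4*(0)*conj(0) + 4*(0)*conj(0)]
      = (1/16)[(8) + (-8) + (4*sqrt(2)) + (0) + (-4*sqrt(2)) + (0) + (0)] = 0/16 = 0
  <chi_5*chi_5, chi_6> = (1/16)[1*(4)*conj(2) + 1*(4)*conj(2) + 2*(2)*conj(0) + 2*(0)*conj(-2) + 2*(2)*conj(0) + 4*(0)*conj(0) + 4*(0)*conj(0)]
      = (1/16)[(8) + (8) + (0) + (0) + (0) + (0) + (0)] = 16/16 = 1
  <chi_5*chi_5, chi_7> = (1/16)[1*(4)*conj(2) + 1*(4)*conj(-2) + 2*(2)*conj(-sqrt(2)) + 2*(0)*conj(0) + 2*(2)*conj(sqrt(2)) + 4*(0)*conj(0) + 4*(0)*conj(0)]
      = (1/16)[(8) + (-8) + (-4*sqrt(2)) + (0) + (4*sqrt(2)) + (0) + (0)] = 0/16 = 0
Hence the multiplicities are chi_1: 1, chi_2: 1, chi_6: 1. Dimension check: dim(chi_5)*dim(chi_5) = 2*2 = 4 and sum (mult * dim) = 1*1 + 1*1 + 1*2 = 4.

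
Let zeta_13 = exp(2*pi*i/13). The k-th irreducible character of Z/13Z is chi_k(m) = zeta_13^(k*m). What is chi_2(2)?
chi_2(2) = zeta_13^4 = exp(8*I*pi/13)

Reasoning: chi_2(2) = zeta_13^(2*2) = zeta_13^4. Since zeta_13^13 = 1, this equals zeta_13^4 = exp(2*pi*i*4/13) = exp(8*I*pi/13).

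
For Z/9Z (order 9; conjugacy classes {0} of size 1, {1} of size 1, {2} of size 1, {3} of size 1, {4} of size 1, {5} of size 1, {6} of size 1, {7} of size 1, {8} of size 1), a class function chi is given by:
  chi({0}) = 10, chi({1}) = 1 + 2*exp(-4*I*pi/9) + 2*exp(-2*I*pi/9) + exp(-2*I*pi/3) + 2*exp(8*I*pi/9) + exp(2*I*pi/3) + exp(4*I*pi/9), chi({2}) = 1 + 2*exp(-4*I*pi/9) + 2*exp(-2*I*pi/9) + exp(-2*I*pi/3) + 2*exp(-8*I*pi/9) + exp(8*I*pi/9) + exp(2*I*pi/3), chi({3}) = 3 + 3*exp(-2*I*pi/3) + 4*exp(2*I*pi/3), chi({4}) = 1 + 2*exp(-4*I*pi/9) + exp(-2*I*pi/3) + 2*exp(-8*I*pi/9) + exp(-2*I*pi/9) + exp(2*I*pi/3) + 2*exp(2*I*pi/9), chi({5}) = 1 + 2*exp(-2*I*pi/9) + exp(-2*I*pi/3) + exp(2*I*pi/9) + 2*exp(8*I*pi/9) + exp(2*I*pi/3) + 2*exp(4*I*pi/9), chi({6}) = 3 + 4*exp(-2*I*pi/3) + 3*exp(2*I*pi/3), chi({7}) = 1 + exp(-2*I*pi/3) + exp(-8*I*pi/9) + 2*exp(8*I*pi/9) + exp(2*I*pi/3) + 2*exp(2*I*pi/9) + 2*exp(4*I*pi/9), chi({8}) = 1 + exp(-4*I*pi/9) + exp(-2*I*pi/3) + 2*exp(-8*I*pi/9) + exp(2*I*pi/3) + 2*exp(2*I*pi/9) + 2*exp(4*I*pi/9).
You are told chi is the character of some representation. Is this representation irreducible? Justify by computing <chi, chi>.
Not irreducible (reducible): <chi, chi> = 16 > 1.

Details: <chi, chi> = (1/|G|) sum_C |C| * |chi(C)|^2 = (1/9)[1*|10|^2 + 1*|1 + 2*exp(-4*I*pi/9) + 2*exp(-2*I*pi/9) + exp(-2*I*pi/3) + 2*exp(8*I*pi/9) + exp(2*I*pi/3) + exp(4*I*pi/9)|^2 + 1*|1 + 2*exp(-4*I*pi/9) + 2*exp(-2*I*pi/9) + exp(-2*I*pi/3) + 2*exp(-8*I*pi/9) + exp(8*I*pi/9) + exp(2*I*pi/3)|^2 + 1*|3 + 3*exp(-2*I*pi/3) + 4*exp(2*I*pi/3)|^2 + 1*|1 + 2*exp(-4*I*pi/9) + exp(-2*I*pi/3) + 2*exp(-8*I*pi/9) + exp(-2*I*pi/9) + exp(2*I*pi/3) + 2*exp(2*I*pi/9)|^2 + 1*|1 + 2*exp(-2*I*pi/9) + exp(-2*I*pi/3) + exp(2*I*pi/9) + 2*exp(8*I*pi/9) + exp(2*I*pi/3) + 2*exp(4*I*pi/9)|^2 + 1*|3 + 4*exp(-2*I*pi/3) + 3*exp(2*I*pi/3)|^2 + 1*|1 + exp(-2*I*pi/3) + exp(-8*I*pi/9) + 2*exp(8*I*pi/9) + exp(2*I*pi/3) + 2*exp(2*I*pi/9) + 2*exp(4*I*pi/9)|^2 + 1*|1 + exp(-4*I*pi/9) + exp(-2*I*pi/3) + 2*exp(-8*I*pi/9) + exp(2*I*pi/3) + 2*exp(2*I*pi/9) + 2*exp(4*I*pi/9)|^2]
  = (1/9)[(100) + (16 + 9*exp(-4*I*pi/9) + 9*exp(-2*I*pi/3) + 11*exp(-2*I*pi/9) + 13*exp(-8*I*pi/9) + 13*exp(8*I*pi/9) + 11*exp(2*I*pi/9) + 9*exp(2*I*pi/3) + 9*exp(4*I*pi/9)) + (16 + 11*exp(-4*I*pi/9) + 13*exp(-2*I*pi/9) + 9*exp(-2*I*pi/3) + 9*exp(-8*I*pi/9) + 9*exp(8*I*pi/9) + 9*exp(2*I*pi/3) + 13*exp(2*I*pi/9) + 11*exp(4*I*pi/9)) + (1) + (16 + 13*exp(-4*I*pi/9) + 9*exp(-2*I*pi/3) + 9*exp(-2*I*pi/9) + 11*exp(-8*I*pi/9) + 11*exp(8*I*pi/9) + 9*exp(2*I*pi/9) + 9*exp(2*I*pi/3) + 13*exp(4*I*pi/9)) + (16 + 13*exp(-4*I*pi/9) + 9*exp(-2*I*pi/3) + 9*exp(-2*I*pi/9) + 11*exp(-8*I*pi/9) + 11*exp(8*I*pi/9) + 9*exp(2*I*pi/9) + 9*exp(2*I*pi/3) + 13*exp(4*I*pi/9)) + (1) + (16 + 11*exp(-4*I*pi/9) + 13*exp(-2*I*pi/9) + 9*exp(-2*I*pi/3) + 9*exp(-8*I*pi/9) + 9*exp(8*I*pi/9) + 9*exp(2*I*pi/3) + 13*exp(2*I*pi/9) + 11*exp(4*I*pi/9)) + (16 + 9*exp(-4*I*pi/9) + 9*exp(-2*I*pi/3) + 11*exp(-2*I*pi/9) + 13*exp(-8*I*pi/9) + 13*exp(8*I*pi/9) + 11*exp(2*I*pi/9) + 9*exp(2*I*pi/3) + 9*exp(4*I*pi/9))] = 144/9 = 16.
(Exp terms are combined using exp(i*s)*conj(exp(i*t)) = exp(i*(s-t)), and sums of them are collapsed using the identity that for every m > 1 the m distinct m-th roots of unity sum to 0, e.g. 1 + exp(2*I*pi/3) + exp(-2*I*pi/3) = 0.)
A character is irreducible iff <chi, chi> = 1, so this representation is reducible.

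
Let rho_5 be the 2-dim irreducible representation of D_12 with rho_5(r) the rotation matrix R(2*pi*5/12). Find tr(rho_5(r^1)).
chi_{rho_5}(r^1) = 2*cos(2*pi*5*1/12) = -sqrt(3)

Explanation: rho_5(r^1) is rotation by angle 2*pi*5*1/12, whose trace is 2*cos(2*pi*5*1/12) = -sqrt(3).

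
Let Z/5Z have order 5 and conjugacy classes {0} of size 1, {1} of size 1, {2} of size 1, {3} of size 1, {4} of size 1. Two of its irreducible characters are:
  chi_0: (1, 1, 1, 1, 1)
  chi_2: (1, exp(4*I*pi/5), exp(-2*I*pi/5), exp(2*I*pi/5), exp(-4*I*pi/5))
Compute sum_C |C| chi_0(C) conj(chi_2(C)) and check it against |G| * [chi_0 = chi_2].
Sum = 0; so <chi_0, chi_2> = 0 (distinct irreducibles are orthogonal).

Solution. Compute term by term over conjugacy classes (|C| * chi_0(C) * conj(chi_2(C))):
  1*(1)*conj(1) + 1*(1)*conj(exp(4*I*pi/5)) + 1*(1)*conj(exp(-2*I*pi/5)) + 1*(1)*conj(exp(2*I*pi/5)) + 1*(1)*conj(exp(-4*I*pi/5))
  = (1) + (exp(-4*I*pi/5)) + (exp(2*I*pi/5)) + (exp(-2*I*pi/5)) + (exp(4*I*pi/5))
  = 0.
(Exp terms are combined using exp(i*s)*conj(exp(i*t)) = exp(i*(s-t)), and sums of them are collapsed using the identity that for every m > 1 the m distinct m-th roots of unity sum to 0, e.g. 1 + exp(2*I*pi/3) + exp(-2*I*pi/3) = 0.)
Dividing by |G| = 5 gives 0/5 = 0, matching the row-orthogonality relation <chi_0, chi_2> = [chi_0 = chi_2].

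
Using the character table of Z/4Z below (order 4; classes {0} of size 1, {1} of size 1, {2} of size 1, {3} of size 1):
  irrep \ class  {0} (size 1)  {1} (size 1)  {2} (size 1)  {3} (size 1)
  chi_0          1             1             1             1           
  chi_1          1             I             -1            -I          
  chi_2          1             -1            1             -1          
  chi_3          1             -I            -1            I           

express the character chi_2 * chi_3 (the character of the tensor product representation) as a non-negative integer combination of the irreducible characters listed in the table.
chi_2 tensor chi_3 = chi_1 (all other irreducibles have multiplicity 0).

Details: The character of a tensor product is the pointwise product (chi_2 * chi_3)(C) = chi_2(C) * chi_3(C):
  {0}: (1)*(1), {1}: (-1)*(-I), {2}: (1)*(-1), {3}: (-1)*(I)
so (chi_2 * chi_3) takes values
  {0} -> 1, {1} -> I, {2} -> -1, {3} -> -I.
Now take the inner product of this character with each irreducible chi from the table, <chi_2*chi_3, chi> = (1/4) sum_C |C| (chi_2*chi_3)(C) conj(chi(C)):
  <chi_2*chi_3, chi_0> = (1/4)[1*(1)*conj(1) + 1*(I)*conj(1) + 1*(-1)*conj(1) + 1*(-I)*conj(1)]
      = (1/4)[(1) + (I) + (-1) + (-I)] = 0/4 = 0
  <chi_2*chi_3, chi_1> = (1/4)[1*(1)*conj(1) + 1*(I)*conj(I) + 1*(-1)*conj(-1) + 1*(-I)*conj(-I)]
      = (1/4)[(1) + (1) + (1) + (1)] = 4/4 = 1
  <chi_2*chi_3, chi_2> = (1/4)[1*(1)*conj(1) + 1*(I)*conj(-1) + 1*(-1)*conj(1) + 1*(-I)*conj(-1)]
      = (1/4)[(1) + (-I) + (-1) + (I)] = 0/4 = 0
  <chi_2*chi_3, chi_3> = (1/4)[1*(1)*conj(1) + 1*(I)*conj(-I) + 1*(-1)*conj(-1) + 1*(-I)*conj(I)]
      = (1/4)[(1) + (-1) + (1) + (-1)] = 0/4 = 0
(Exp terms are combined using exp(i*s)*conj(exp(i*t)) = exp(i*(s-t)), and sums of them are collapsed using the identity that for every m > 1 the m distinct m-th roots of unity sum to 0, e.g. 1 + exp(2*I*pi/3) + exp(-2*I*pi/3) = 0.)
Hence the multiplicities are chi_1: 1. Dimension check: dim(chi_2)*dim(chi_3) = 1*1 = 1 and sum (mult * dim) = 1*1 = 1.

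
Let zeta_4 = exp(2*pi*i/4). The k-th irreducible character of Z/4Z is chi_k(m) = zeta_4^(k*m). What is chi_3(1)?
chi_3(1) = zeta_4^3 = -I

Details: chi_3(1) = zeta_4^(3*1) = zeta_4^3. Since zeta_4^4 = 1, this equals zeta_4^3 = exp(2*pi*i*3/4) = -I.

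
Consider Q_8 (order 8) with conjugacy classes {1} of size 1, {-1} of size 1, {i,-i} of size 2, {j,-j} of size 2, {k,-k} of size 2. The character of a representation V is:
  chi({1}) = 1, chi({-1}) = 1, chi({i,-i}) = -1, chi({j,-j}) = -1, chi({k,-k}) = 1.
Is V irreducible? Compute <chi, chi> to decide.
Irreducible: <chi, chi> = 1.

Explanation: <chi, chi> = (1/|G|) sum_C |C| * |chi(C)|^2 = (1/8)[1*|1|^2 + 1*|1|^2 + 2*|-1|^2 + 2*|-1|^2 + 2*|1|^2]
  = (1/8)[(1) + (1) + (2) + (2) + (2)] = 8/8 = 1.
A character is irreducible iff <chi, chi> = 1, so this representation is irreducible.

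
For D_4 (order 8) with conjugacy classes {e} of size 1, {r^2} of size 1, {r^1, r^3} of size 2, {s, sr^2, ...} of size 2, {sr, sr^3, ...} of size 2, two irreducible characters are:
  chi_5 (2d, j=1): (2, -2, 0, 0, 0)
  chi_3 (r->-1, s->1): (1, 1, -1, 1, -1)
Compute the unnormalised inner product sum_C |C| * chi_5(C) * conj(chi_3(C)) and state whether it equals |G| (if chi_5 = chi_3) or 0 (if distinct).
Sum = 0; so <chi_5, chi_3> = 0 (distinct irreducibles are orthogonal).

Solution. Compute term by term over conjugacy classes (|C| * chi_5(C) * conj(chi_3(C))):
  1*(2)*conj(1) + 1*(-2)*conj(1) + 2*(0)*conj(-1) + 2*(0)*conj(1) + 2*(0)*conj(-1)
  = (2) + (-2) + (0) + (0) + (0)
  = 0.
Dividing by |G| = 8 gives 0/8 = 0, matching the row-orthogonality relation <chi_5, chi_3> = [chi_5 = chi_3].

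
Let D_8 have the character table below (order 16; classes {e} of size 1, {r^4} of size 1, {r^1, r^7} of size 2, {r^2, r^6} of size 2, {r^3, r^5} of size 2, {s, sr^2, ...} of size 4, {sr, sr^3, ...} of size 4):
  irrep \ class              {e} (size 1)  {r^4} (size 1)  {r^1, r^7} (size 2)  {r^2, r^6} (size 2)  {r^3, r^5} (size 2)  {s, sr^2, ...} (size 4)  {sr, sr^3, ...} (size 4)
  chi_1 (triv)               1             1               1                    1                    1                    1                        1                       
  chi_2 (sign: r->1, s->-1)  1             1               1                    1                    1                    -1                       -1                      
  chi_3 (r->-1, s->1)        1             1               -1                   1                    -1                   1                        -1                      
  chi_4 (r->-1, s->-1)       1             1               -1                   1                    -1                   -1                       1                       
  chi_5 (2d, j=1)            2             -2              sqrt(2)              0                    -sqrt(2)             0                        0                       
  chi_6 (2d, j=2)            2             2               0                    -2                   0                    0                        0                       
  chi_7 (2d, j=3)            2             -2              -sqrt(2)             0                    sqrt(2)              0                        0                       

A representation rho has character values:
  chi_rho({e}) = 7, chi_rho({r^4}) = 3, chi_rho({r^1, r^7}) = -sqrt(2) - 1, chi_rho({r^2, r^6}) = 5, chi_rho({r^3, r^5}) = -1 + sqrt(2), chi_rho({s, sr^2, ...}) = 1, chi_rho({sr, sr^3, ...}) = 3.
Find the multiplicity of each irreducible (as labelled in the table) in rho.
Multiplicities: chi_1: 2, chi_2: 0, chi_3: 1, chi_4: 2, chi_5: 0, chi_6: 0, chi_7: 1.

Argument: Use <chi_rho, chi> = (1/|G|) sum_C |C| * chi_rho(C) * conj(chi(C)) with |G| = 16 for each irreducible chi in the table:
  <chi_rho, chi_1> = (1/16)[1*(7)*conj(1) + 1*(3)*conj(1) + 2*(-sqrt(2) - 1)*conj(1) + 2*(5)*conj(1) + 2*(-1 + sqrt(2))*conj(1) + 4*(1)*conj(1) + 4*(3)*conj(1)]
      = (1/16)[(7) + (3) + (-2*sqrt(2) - 2) + (10) + (-2 + 2*sqrt(2)) + (4) + (12)] = 32/16 = 2
  <chi_rho, chi_2> = (1/16)[1*(7)*conj(1) + 1*(3)*conj(1) + 2*(-sqrt(2) - 1)*conj(1) + 2*(5)*conj(1) + 2*(-1 + sqrt(2))*conj(1) + 4*(1)*conj(-1) + 4*(3)*conj(-1)]
      = (1/16)[(7) + (3) + (-2*sqrt(2) - 2) + (10) + (-2 + 2*sqrt(2)) + (-4) + (-12)] = 0/16 = 0
  <chi_rho, chi_3> = (1/16)[1*(7)*conj(1) + 1*(3)*conj(1) + 2*(-sqrt(2) - 1)*conj(-1) + 2*(5)*conj(1) + 2*(-1 + sqrt(2))*conj(-1) + 4*(1)*conj(1) + 4*(3)*conj(-1)]
      = (1/16)[(7) + (3) + (2 + 2*sqrt(2)) + (10) + (2 - 2*sqrt(2)) + (4) + (-12)] = 16/16 = 1
  <chi_rho, chi_4> = (1/16)[1*(7)*conj(1) + 1*(3)*conj(1) + 2*(-sqrt(2) - 1)*conj(-1) + 2*(5)*conj(1) + 2*(-1 + sqrt(2))*conj(-1) + 4*(1)*conj(-1) + 4*(3)*conj(1)]
      = (1/16)[(7) + (3) + (2 + 2*sqrt(2)) + (10) + (2 - 2*sqrt(2)) + (-4) + (12)] = 32/16 = 2
  <chi_rho, chi_5> = (1/16)[1*(7)*conj(2) + 1*(3)*conj(-2) + 2*(-sqrt(2) - 1)*conj(sqrt(2)) + 2*(5)*conj(0) + 2*(-1 + sqrt(2))*conj(-sqrt(2)) + 4*(1)*conj(0) + 4*(3)*conj(0)]
      = (1/16)[(14) + (-6) + (-4 - 2*sqrt(2)) + (0) + (-4 + 2*sqrt(2)) + (0) + (0)] = 0/16 = 0
  <chi_rho, chi_6> = (1/16)[1*(7)*conj(2) + 1*(3)*conj(2) + 2*(-sqrt(2) - 1)*conj(0) + 2*(5)*conj(-2) + 2*(-1 + sqrt(2))*conj(0) + 4*(1)*conj(0) + 4*(3)*conj(0)]
      = (1/16)[(14) + (6) + (0) + (-20) + (0) + (0) + (0)] = 0/16 = 0
  <chi_rho, chi_7> = (1/16)[1*(7)*conj(2) + 1*(3)*conj(-2) + 2*(-sqrt(2) - 1)*conj(-sqrt(2)) + 2*(5)*conj(0) + 2*(-1 + sqrt(2))*conj(sqrt(2)) + 4*(1)*conj(0) + 4*(3)*conj(0)]
      = (1/16)[(14) + (-6) + (2*sqrt(2) + 4) + (0) + (4 - 2*sqrt(2)) + (0) + (0)] = 16/16 = 1
Dimension check: dim(rho) = sum (mult * dim) = 2*1 + 0*1 + 1*1 + 2*1 + 0*2 + 0*2 + 1*2 = 7 = chi_rho(e) = 7.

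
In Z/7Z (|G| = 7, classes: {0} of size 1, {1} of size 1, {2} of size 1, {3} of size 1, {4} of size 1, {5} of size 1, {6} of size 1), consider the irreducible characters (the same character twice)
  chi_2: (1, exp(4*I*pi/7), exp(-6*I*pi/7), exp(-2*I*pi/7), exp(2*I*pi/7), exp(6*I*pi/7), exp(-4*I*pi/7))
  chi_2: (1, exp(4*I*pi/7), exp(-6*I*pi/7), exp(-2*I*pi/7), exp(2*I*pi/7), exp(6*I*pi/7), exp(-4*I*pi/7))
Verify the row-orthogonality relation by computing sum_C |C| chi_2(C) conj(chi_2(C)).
Sum = 7 = |G| = 7; so <chi_2, chi_2> = 1 (norm-1 confirms irreducibility).

Explanation: Compute term by term over conjugacy classes (|C| * chi_2(C) * conj(chi_2(C))):
  1*(1)*conj(1) + 1*(exp(4*I*pi/7))*conj(exp(4*I*pi/7)) + 1*(exp(-6*I*pi/7))*conj(exp(-6*I*pi/7)) + 1*(exp(-2*I*pi/7))*conj(exp(-2*I*pi/7)) + 1*(exp(2*I*pi/7))*conj(exp(2*I*pi/7)) + 1*(exp(6*I*pi/7))*conj(exp(6*I*pi/7)) + 1*(exp(-4*I*pi/7))*conj(exp(-4*I*pi/7))
  = (1) + (1) + (1) + (1) + (1) + (1) + (1)
  = 7.
(Exp terms are combined using exp(i*s)*conj(exp(i*t)) = exp(i*(s-t)), and sums of them are collapsed using the identity that for every m > 1 the m distinct m-th roots of unity sum to 0, e.g. 1 + exp(2*I*pi/3) + exp(-2*I*pi/3) = 0.)
Dividing by |G| = 7 gives 7/7 = 1, matching the row-orthogonality relation <chi_2, chi_2> = [chi_2 = chi_2].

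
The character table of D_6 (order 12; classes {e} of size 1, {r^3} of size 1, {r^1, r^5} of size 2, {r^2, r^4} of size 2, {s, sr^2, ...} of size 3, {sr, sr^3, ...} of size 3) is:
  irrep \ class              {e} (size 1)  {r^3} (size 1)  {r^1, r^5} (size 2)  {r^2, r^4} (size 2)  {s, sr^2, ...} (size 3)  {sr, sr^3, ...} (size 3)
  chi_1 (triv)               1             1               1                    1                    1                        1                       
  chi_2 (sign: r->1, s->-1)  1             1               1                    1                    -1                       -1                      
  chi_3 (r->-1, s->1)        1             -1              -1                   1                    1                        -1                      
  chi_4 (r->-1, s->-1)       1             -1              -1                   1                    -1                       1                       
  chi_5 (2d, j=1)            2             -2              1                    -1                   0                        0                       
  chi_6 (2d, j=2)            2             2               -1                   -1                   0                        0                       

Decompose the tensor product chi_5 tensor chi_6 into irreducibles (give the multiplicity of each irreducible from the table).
chi_5 tensor chi_6 = chi_3 + chi_4 + chi_5 (all other irreducibles have multiplicity 0).

Argument: The character of a tensor product is the pointwise product (chi_5 * chi_6)(C) = chi_5(C) * chi_6(C):
  {e}: (2)*(2), {r^3}: (-2)*(2), {r^1, r^5}: (1)*(-1), {r^2, r^4}: (-1)*(-1), {s, sr^2, ...}: (0)*(0), {sr, sr^3, ...}: (0)*(0)
so (chi_5 * chi_6) takes values
  {e} -> 4, {r^3} -> -4, {r^1, r^5} -> -1, {r^2, r^4} -> 1, {s, sr^2, ...} -> 0, {sr, sr^3, ...} -> 0.
Now take the inner product of this character with each irreducible chi from the table, <chi_5*chi_6, chi> = (1/12) sum_C |C| (chi_5*chi_6)(C) conj(chi(C)):
  <chi_5*chi_6, chi_1> = (1/12)[1*(4)*conj(1) + 1*(-4)*conj(1) + 2*(-1)*conj(1) + 2*(1)*conj(1) + 3*(0)*conj(1) + 3*(0)*conj(1)]
      = (1/12)[(4) + (-4) + (-2) + (2) + (0) + (0)] = 0/12 = 0
  <chi_5*chi_6, chi_2> = (1/12)[1*(4)*conj(1) + 1*(-4)*conj(1) + 2*(-1)*conj(1) + 2*(1)*conj(1) + 3*(0)*conj(-1) + 3*(0)*conj(-1)]
      = (1/12)[(4) + (-4) + (-2) + (2) + (0) + (0)] = 0/12 = 0
  <chi_5*chi_6, chi_3> = (1/12)[1*(4)*conj(1) + 1*(-4)*conj(-1) + 2*(-1)*conj(-1) + 2*(1)*conj(1) + 3*(0)*conj(1) + 3*(0)*conj(-1)]
      = (1/12)[(4) + (4) + (2) + (2) + (0) + (0)] = 12/12 = 1
  <chi_5*chi_6, chi_4> = (1/12)[1*(4)*conj(1) + 1*(-4)*conj(-1) + 2*(-1)*conj(-1) + 2*(1)*conj(1) + 3*(0)*conj(-1) + 3*(0)*conj(1)]
      = (1/12)[(4) + (4) + (2) + (2) + (0) + (0)] = 12/12 = 1
  <chi_5*chi_6, chi_5> = (1/12)[1*(4)*conj(2) + 1*(-4)*conj(-2) + 2*(-1)*conj(1) + 2*(1)*conj(-1) + 3*(0)*conj(0) + 3*(0)*conj(0)]
      = (1/12)[(8) + (8) + (-2) + (-2) + (0) + (0)] = 12/12 = 1
  <chi_5*chi_6, chi_6> = (1/12)[1*(4)*conj(2) + 1*(-4)*conj(2) + 2*(-1)*conj(-1) + 2*(1)*conj(-1) + 3*(0)*conj(0) + 3*(0)*conj(0)]
      = (1/12)[(8) + (-8) + (2) + (-2) + (0) + (0)] = 0/12 = 0
Hence the multiplicities are chi_3: 1, chi_4: 1, chi_5: 1. Dimension check: dim(chi_5)*dim(chi_6) = 2*2 = 4 and sum (mult * dim) = 1*1 + 1*1 + 1*2 = 4.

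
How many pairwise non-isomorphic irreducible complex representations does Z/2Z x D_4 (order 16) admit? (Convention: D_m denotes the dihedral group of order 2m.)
10

Explanation: The number of irreducible complex representations of a finite group equals its number of conjugacy classes. For a direct product, #classes(G x H) = #classes(G) * #classes(H). Z/2Z has 2 classes (abelian), D_4 has 5 classes, so 2 * 5 = 10, so Z/2Z x D_4 (order 16) has exactly 10 irreducible complex representations.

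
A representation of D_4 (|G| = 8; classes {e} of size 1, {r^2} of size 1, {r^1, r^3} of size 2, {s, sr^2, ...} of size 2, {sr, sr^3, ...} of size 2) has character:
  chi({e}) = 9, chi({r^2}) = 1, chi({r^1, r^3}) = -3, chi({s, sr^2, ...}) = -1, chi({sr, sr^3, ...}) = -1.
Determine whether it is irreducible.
Not irreducible (reducible): <chi, chi> = 13 > 1.

Details: <chi, chi> = (1/|G|) sum_C |C| * |chi(C)|^2 = (1/8)[1*|9|^2 + 1*|1|^2 + 2*|-3|^2 + 2*|-1|^2 + 2*|-1|^2]
  = (1/8)[(81) + (1) + (18) + (2) + (2)] = 104/8 = 13.
A character is irreducible iff <chi, chi> = 1, so this representation is reducible.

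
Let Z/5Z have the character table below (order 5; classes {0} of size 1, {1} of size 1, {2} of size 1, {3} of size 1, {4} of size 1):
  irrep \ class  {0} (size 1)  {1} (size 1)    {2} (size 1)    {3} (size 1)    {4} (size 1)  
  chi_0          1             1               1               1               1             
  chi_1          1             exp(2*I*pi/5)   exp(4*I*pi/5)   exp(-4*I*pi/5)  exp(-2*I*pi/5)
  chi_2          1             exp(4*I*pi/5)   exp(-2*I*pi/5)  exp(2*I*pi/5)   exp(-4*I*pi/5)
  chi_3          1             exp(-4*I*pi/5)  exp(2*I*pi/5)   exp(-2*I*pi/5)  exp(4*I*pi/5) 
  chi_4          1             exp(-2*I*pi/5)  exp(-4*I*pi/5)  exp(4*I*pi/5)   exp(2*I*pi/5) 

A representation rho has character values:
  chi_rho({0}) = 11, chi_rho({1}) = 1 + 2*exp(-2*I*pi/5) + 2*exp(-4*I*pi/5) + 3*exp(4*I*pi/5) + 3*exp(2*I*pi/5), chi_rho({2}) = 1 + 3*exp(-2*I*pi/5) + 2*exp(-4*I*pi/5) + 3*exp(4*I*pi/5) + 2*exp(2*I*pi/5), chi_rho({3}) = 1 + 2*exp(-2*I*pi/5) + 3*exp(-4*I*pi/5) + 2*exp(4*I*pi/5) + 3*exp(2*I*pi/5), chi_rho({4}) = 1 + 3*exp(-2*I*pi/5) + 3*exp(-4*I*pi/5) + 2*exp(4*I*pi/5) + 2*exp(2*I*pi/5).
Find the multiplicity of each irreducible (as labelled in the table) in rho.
Multiplicities: chi_0: 1, chi_1: 3, chi_2: 3, chi_3: 2, chi_4: 2.

Explanation: Use <chi_rho, chi> = (1/|G|) sum_C |C| * chi_rho(C) * conj(chi(C)) with |G| = 5 for each irreducible chi in the table:
  <chi_rho, chi_0> = (1/5)[1*(11)*conj(1) + 1*(1 + 2*exp(-2*I*pi/5) + 2*exp(-4*I*pi/5) + 3*exp(4*I*pi/5) + 3*exp(2*I*pi/5))*conj(1) + 1*(1 + 3*exp(-2*I*pi/5) + 2*exp(-4*I*pi/5) + 3*exp(4*I*pi/5) + 2*exp(2*I*pi/5))*conj(1) + 1*(1 + 2*exp(-2*I*pi/5) + 3*exp(-4*I*pi/5) + 2*exp(4*I*pi/5) + 3*exp(2*I*pi/5))*conj(1) + 1*(1 + 3*exp(-2*I*pi/5) + 3*exp(-4*I*pi/5) + 2*exp(4*I*pi/5) + 2*exp(2*I*pi/5))*conj(1)]
      = (1/5)[(11) + (1 + 2*exp(-2*I*pi/5) + 2*exp(-4*I*pi/5) + 3*exp(4*I*pi/5) + 3*exp(2*I*pi/5)) + (1 + 3*exp(-2*I*pi/5) + 2*exp(-4*I*pi/5) + 3*exp(4*I*pi/5) + 2*exp(2*I*pi/5)) + (1 + 2*exp(-2*I*pi/5) + 3*exp(-4*I*pi/5) + 2*exp(4*I*pi/5) + 3*exp(2*I*pi/5)) + (1 + 3*exp(-2*I*pi/5) + 3*exp(-4*I*pi/5) + 2*exp(4*I*pi/5) + 2*exp(2*I*pi/5))] = 5/5 = 1
  <chi_rho, chi_1> = (1/5)[1*(11)*conj(1) + 1*(1 + 2*exp(-2*I*pi/5) + 2*exp(-4*I*pi/5) + 3*exp(4*I*pi/5) + 3*exp(2*I*pi/5))*conj(exp(2*I*pi/5)) + 1*(1 + 3*exp(-2*I*pi/5) + 2*exp(-4*I*pi/5) + 3*exp(4*I*pi/5) + 2*exp(2*I*pi/5))*conj(exp(4*I*pi/5)) + 1*(1 + 2*exp(-2*I*pi/5) + 3*exp(-4*I*pi/5) + 2*exp(4*I*pi/5) + 3*exp(2*I*pi/5))*conj(exp(-4*I*pi/5)) + 1*(1 + 3*exp(-2*I*pi/5) + 3*exp(-4*I*pi/5) + 2*exp(4*I*pi/5) + 2*exp(2*I*pi/5))*conj(exp(-2*I*pi/5))]
      = (1/5)[(11) + (3 + 2*exp(-4*I*pi/5) + exp(-2*I*pi/5) + 2*exp(4*I*pi/5) + 3*exp(2*I*pi/5)) + (3 + 2*exp(-2*I*pi/5) + exp(-4*I*pi/5) + 3*exp(4*I*pi/5) + 2*exp(2*I*pi/5)) + (3 + 2*exp(-2*I*pi/5) + 3*exp(-4*I*pi/5) + exp(4*I*pi/5) + 2*exp(2*I*pi/5)) + (3 + 3*exp(-2*I*pi/5) + 2*exp(-4*I*pi/5) + exp(2*I*pi/5) + 2*exp(4*I*pi/5))] = 15/5 = 3
  <chi_rho, chi_2> = (1/5)[1*(11)*conj(1) + 1*(1 + 2*exp(-2*I*pi/5) + 2*exp(-4*I*pi/5) + 3*exp(4*I*pi/5) + 3*exp(2*I*pi/5))*conj(exp(4*I*pi/5)) + 1*(1 + 3*exp(-2*I*pi/5) + 2*exp(-4*I*pi/5) + 3*exp(4*I*pi/5) + 2*exp(2*I*pi/5))*conj(exp(-2*I*pi/5)) + 1*(1 + 2*exp(-2*I*pi/5) + 3*exp(-4*I*pi/5) + 2*exp(4*I*pi/5) + 3*exp(2*I*pi/5))*conj(exp(2*I*pi/5)) + 1*(1 + 3*exp(-2*I*pi/5) + 3*exp(-4*I*pi/5) + 2*exp(4*I*pi/5) + 2*exp(2*I*pi/5))*conj(exp(-4*I*pi/5))]
      = (1/5)[(11) + (3 + 3*exp(-2*I*pi/5) + exp(-4*I*pi/5) + 2*exp(4*I*pi/5) + 2*exp(2*I*pi/5)) + (3 + 2*exp(-2*I*pi/5) + 3*exp(-4*I*pi/5) + exp(2*I*pi/5) + 2*exp(4*I*pi/5)) + (3 + 2*exp(-4*I*pi/5) + exp(-2*I*pi/5) + 3*exp(4*I*pi/5) + 2*exp(2*I*pi/5)) + (3 + 2*exp(-2*I*pi/5) + 2*exp(-4*I*pi/5) + exp(4*I*pi/5) + 3*exp(2*I*pi/5))] = 15/5 = 3
  <chi_rho, chi_3> = (1/5)[1*(11)*conj(1) + 1*(1 + 2*exp(-2*I*pi/5) + 2*exp(-4*I*pi/5) + 3*exp(4*I*pi/5) + 3*exp(2*I*pi/5))*conj(exp(-4*I*pi/5)) + 1*(1 + 3*exp(-2*I*pi/5) + 2*exp(-4*I*pi/5) + 3*exp(4*I*pi/5) + 2*exp(2*I*pi/5))*conj(exp(2*I*pi/5)) + 1*(1 + 2*exp(-2*I*pi/5) + 3*exp(-4*I*pi/5) + 2*exp(4*I*pi/5) + 3*exp(2*I*pi/5))*conj(exp(-2*I*pi/5)) + 1*(1 + 3*exp(-2*I*pi/5) + 3*exp(-4*I*pi/5) + 2*exp(4*I*pi/5) + 2*exp(2*I*pi/5))*conj(exp(4*I*pi/5))]
      = (1/5)[(11) + (2 + 3*exp(-2*I*pi/5) + 3*exp(-4*I*pi/5) + exp(4*I*pi/5) + 2*exp(2*I*pi/5)) + (2 + 3*exp(-4*I*pi/5) + exp(-2*I*pi/5) + 2*exp(4*I*pi/5) + 3*exp(2*I*pi/5)) + (2 + 3*exp(-2*I*pi/5) + 2*exp(-4*I*pi/5) + exp(2*I*pi/5) + 3*exp(4*I*pi/5)) + (2 + 2*exp(-2*I*pi/5) + exp(-4*I*pi/5) + 3*exp(4*I*pi/5) + 3*exp(2*I*pi/5))] = 10/5 = 2
  <chi_rho, chi_4> = (1/5)[1*(11)*conj(1) + 1*(1 + 2*exp(-2*I*pi/5) + 2*exp(-4*I*pi/5) + 3*exp(4*I*pi/5) + 3*exp(2*I*pi/5))*conj(exp(-2*I*pi/5)) + 1*(1 + 3*exp(-2*I*pi/5) + 2*exp(-4*I*pi/5) + 3*exp(4*I*pi/5) + 2*exp(2*I*pi/5))*conj(exp(-4*I*pi/5)) + 1*(1 + 2*exp(-2*I*pi/5) + 3*exp(-4*I*pi/5) + 2*exp(4*I*pi/5) + 3*exp(2*I*pi/5))*conj(exp(4*I*pi/5)) + 1*(1 + 3*exp(-2*I*pi/5) + 3*exp(-4*I*pi/5) + 2*exp(4*I*pi/5) + 2*exp(2*I*pi/5))*conj(exp(2*I*pi/5))]
      = (1/5)[(11) + (2 + 2*exp(-2*I*pi/5) + 3*exp(-4*I*pi/5) + exp(2*I*pi/5) + 3*exp(4*I*pi/5)) + (2 + 3*exp(-2*I*pi/5) + 2*exp(-4*I*pi/5) + exp(4*I*pi/5) + 3*exp(2*I*pi/5)) + (2 + 3*exp(-2*I*pi/5) + exp(-4*I*pi/5) + 2*exp(4*I*pi/5) + 3*exp(2*I*pi/5)) + (2 + 3*exp(-4*I*pi/5) + exp(-2*I*pi/5) + 3*exp(4*I*pi/5) + 2*exp(2*I*pi/5))] = 10/5 = 2
(Exp terms are combined using exp(i*s)*conj(exp(i*t)) = exp(i*(s-t)), and sums of them are collapsed using the identity that for every m > 1 the m distinct m-th roots of unity sum to 0, e.g. 1 + exp(2*I*pi/3) + exp(-2*I*pi/3) = 0.)
Dimension check: dim(rho) = sum (mult * dim) = 1*1 + 3*1 + 3*1 + 2*1 + 2*1 = 11 = chi_rho(e) = 11.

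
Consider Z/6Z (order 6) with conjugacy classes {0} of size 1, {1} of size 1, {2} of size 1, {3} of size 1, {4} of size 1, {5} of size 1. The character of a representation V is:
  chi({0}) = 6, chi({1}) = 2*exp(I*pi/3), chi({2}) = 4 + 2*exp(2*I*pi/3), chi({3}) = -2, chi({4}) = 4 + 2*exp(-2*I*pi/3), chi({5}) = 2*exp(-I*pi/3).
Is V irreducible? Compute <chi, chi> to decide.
Not irreducible (reducible): <chi, chi> = 12 > 1.

<chi, chi> = (1/|G|) sum_C |C| * |chi(C)|^2 = (1/6)[1*|6|^2 + 1*|2*exp(I*pi/3)|^2 + 1*|4 + 2*exp(2*I*pi/3)|^2 + 1*|-2|^2 + 1*|4 + 2*exp(-2*I*pi/3)|^2 + 1*|2*exp(-I*pi/3)|^2]
  = (1/6)[(36) + (4) + (12) + (4) + (12) + (4)] = 72/6 = 12.
(Exp terms are combined using exp(i*s)*conj(exp(i*t)) = exp(i*(s-t)), and sums of them are collapsed using the identity that for every m > 1 the m distinct m-th roots of unity sum to 0, e.g. 1 + exp(2*I*pi/3) + exp(-2*I*pi/3) = 0.)
A character is irreducible iff <chi, chi> = 1, so this representation is reducible.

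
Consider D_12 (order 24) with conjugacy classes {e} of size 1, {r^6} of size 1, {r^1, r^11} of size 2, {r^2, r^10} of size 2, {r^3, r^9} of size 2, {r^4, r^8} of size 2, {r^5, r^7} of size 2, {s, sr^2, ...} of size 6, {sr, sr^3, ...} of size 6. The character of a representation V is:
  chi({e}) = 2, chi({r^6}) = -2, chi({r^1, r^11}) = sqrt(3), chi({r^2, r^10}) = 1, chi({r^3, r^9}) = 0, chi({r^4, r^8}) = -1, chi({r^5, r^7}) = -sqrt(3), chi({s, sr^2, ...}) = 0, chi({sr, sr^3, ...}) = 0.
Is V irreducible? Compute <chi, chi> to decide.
Irreducible: <chi, chi> = 1.

Why: <chi, chi> = (1/|G|) sum_C |C| * |chi(C)|^2 = (1/24)[1*|2|^2 + 1*|-2|^2 + 2*|sqrt(3)|^2 + 2*|1|^2 + 2*|0|^2 + 2*|-1|^2 + 2*|-sqrt(3)|^2 + 6*|0|^2 + 6*|0|^2]
  = (1/24)[(4) + (4) + (6) + (2) + (0) + (2) + (6) + (0) + (0)] = 24/24 = 1.
A character is irreducible iff <chi, chi> = 1, so this representation is irreducible.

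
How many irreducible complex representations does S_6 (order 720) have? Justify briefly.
11

Working: The number of irreducible complex representations of a finite group equals its number of conjugacy classes. Conjugacy classes in S_6 correspond to cycle types, i.e. partitions of 6; there are p(6) = 11 of them, so S_6 (order 720) has exactly 11 irreducible complex representations.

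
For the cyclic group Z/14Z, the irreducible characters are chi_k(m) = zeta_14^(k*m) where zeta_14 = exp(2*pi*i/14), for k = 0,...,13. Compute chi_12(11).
chi_12(11) = zeta_14^132 = exp(6*I*pi/7)

Reasoning: chi_12(11) = zeta_14^(12*11) = zeta_14^132. Since zeta_14^14 = 1, this equals zeta_14^6 = exp(2*pi*i*6/14) = exp(6*I*pi/7).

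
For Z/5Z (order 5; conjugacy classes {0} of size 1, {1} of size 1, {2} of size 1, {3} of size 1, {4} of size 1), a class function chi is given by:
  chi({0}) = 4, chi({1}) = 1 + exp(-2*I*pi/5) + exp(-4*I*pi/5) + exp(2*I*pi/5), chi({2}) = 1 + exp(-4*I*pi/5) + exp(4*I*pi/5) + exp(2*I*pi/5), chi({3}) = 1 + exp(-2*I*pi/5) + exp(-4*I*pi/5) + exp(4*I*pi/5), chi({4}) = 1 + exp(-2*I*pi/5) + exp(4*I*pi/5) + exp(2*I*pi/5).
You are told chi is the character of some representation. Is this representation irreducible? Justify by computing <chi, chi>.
Not irreducible (reducible): <chi, chi> = 4 > 1.

Justification: <chi, chi> = (1/|G|) sum_C |C| * |chi(C)|^2 = (1/5)[1*|4|^2 + 1*|1 + exp(-2*I*pi/5) + exp(-4*I*pi/5) + exp(2*I*pi/5)|^2 + 1*|1 + exp(-4*I*pi/5) + exp(4*I*pi/5) + exp(2*I*pi/5)|^2 + 1*|1 + exp(-2*I*pi/5) + exp(-4*I*pi/5) + exp(4*I*pi/5)|^2 + 1*|1 + exp(-2*I*pi/5) + exp(4*I*pi/5) + exp(2*I*pi/5)|^2]
  = (1/5)[(16) + (1) + (1) + (1) + (1)] = 20/5 = 4.
(Exp terms are combined using exp(i*s)*conj(exp(i*t)) = exp(i*(s-t)), and sums of them are collapsed using the identity that for every m > 1 the m distinct m-th roots of unity sum to 0, e.g. 1 + exp(2*I*pi/3) + exp(-2*I*pi/3) = 0.)
A character is irreducible iff <chi, chi> = 1, so this representation is reducible.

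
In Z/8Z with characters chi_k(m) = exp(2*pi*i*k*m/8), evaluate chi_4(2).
chi_4(2) = zeta_8^8 = 1

Why: chi_4(2) = zeta_8^(4*2) = zeta_8^8. Since zeta_8^8 = 1, this equals zeta_8^0 = exp(2*pi*i*0/8) = 1.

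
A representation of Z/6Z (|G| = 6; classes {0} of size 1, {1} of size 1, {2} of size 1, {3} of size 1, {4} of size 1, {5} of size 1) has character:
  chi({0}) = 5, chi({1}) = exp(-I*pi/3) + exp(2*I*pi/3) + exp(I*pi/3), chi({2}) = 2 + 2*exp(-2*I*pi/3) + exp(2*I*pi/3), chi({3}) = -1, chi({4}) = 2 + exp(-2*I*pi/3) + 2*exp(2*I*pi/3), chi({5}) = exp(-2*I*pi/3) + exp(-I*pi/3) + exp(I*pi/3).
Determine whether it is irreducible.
Not irreducible (reducible): <chi, chi> = 5 > 1.

Proof sketch: <chi, chi> = (1/|G|) sum_C |C| * |chi(C)|^2 = (1/6)[1*|5|^2 + 1*|exp(-I*pi/3) + exp(2*I*pi/3) + exp(I*pi/3)|^2 + 1*|2 + 2*exp(-2*I*pi/3) + exp(2*I*pi/3)|^2 + 1*|-1|^2 + 1*|2 + exp(-2*I*pi/3) + 2*exp(2*I*pi/3)|^2 + 1*|exp(-2*I*pi/3) + exp(-I*pi/3) + exp(I*pi/3)|^2]
  = (1/6)[(25) + (1) + (1) + (1) + (1) + (1)] = 30/6 = 5.
(Exp terms are combined using exp(i*s)*conj(exp(i*t)) = exp(i*(s-t)), and sums of them are collapsed using the identity that for every m > 1 the m distinct m-th roots of unity sum to 0, e.g. 1 + exp(2*I*pi/3) + exp(-2*I*pi/3) = 0.)
A character is irreducible iff <chi, chi> = 1, so this representation is reducible.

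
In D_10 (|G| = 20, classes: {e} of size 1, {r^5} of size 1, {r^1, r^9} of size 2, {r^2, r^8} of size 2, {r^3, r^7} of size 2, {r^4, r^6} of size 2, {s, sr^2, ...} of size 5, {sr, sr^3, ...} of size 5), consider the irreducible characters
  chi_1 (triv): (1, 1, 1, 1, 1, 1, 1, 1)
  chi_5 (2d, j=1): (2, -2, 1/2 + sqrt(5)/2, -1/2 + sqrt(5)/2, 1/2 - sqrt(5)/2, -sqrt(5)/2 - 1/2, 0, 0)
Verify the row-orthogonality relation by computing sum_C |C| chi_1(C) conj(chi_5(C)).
Sum = 0; so <chi_1, chi_5> = 0 (distinct irreducibles are orthogonal).

Solution. Compute term by term over conjugacy classes (|C| * chi_1(C) * conj(chi_5(C))):
  1*(1)*conj(2) + 1*(1)*conj(-2) + 2*(1)*conj(1/2 + sqrt(5)/2) + 2*(1)*conj(-1/2 + sqrt(5)/2) + 2*(1)*conj(1/2 - sqrt(5)/2) + 2*(1)*conj(-sqrt(5)/2 - 1/2) + 5*(1)*conj(0) + 5*(1)*conj(0)
  = (2) + (-2) + (1 + sqrt(5)) + (-1 + sqrt(5)) + (1 - sqrt(5)) + (-sqrt(5) - 1) + (0) + (0)
  = 0.
Dividing by |G| = 20 gives 0/20 = 0, matching the row-orthogonality relation <chi_1, chi_5> = [chi_1 = chi_5].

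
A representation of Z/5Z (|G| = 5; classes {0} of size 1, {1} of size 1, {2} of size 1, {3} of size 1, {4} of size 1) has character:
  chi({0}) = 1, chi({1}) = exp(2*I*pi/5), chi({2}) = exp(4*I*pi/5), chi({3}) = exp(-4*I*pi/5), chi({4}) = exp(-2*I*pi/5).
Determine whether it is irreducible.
Irreducible: <chi, chi> = 1.

Justification: <chi, chi> = (1/|G|) sum_C |C| * |chi(C)|^2 = (1/5)[1*|1|^2 + 1*|exp(2*I*pi/5)|^2 + 1*|exp(4*I*pi/5)|^2 + 1*|exp(-4*I*pi/5)|^2 + 1*|exp(-2*I*pi/5)|^2]
  = (1/5)[(1) + (1) + (1) + (1) + (1)] = 5/5 = 1.
(Exp terms are combined using exp(i*s)*conj(exp(i*t)) = exp(i*(s-t)), and sums of them are collapsed using the identity that for every m > 1 the m distinct m-th roots of unity sum to 0, e.g. 1 + exp(2*I*pi/3) + exp(-2*I*pi/3) = 0.)
A character is irreducible iff <chi, chi> = 1, so this representation is irreducible.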